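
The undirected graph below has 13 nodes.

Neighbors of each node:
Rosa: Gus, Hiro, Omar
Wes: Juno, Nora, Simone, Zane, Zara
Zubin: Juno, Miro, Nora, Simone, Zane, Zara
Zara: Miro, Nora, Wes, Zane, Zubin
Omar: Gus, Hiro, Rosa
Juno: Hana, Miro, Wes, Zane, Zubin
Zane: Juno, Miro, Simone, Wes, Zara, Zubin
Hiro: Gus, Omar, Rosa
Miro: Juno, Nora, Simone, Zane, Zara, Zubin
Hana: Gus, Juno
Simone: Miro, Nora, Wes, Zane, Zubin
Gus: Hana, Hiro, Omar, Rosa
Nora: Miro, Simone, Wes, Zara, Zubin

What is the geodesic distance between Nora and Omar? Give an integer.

5

One shortest route is Nora – Zubin – Juno – Hana – Gus – Omar, which uses 5 edges, and at distance 4 from Nora we only reach {Gus}, which does not include Omar. So d(Nora,Omar) = 5.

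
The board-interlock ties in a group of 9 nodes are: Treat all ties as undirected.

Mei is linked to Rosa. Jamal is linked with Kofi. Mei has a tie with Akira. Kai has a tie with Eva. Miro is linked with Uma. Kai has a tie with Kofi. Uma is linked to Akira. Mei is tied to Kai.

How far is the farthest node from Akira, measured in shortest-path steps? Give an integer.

Distances from Akira: Eva:3, Jamal:4, Kai:2, Kofi:3, Mei:1, Miro:2, Rosa:2, Uma:1.
The largest is 4 (to Jamal), so the eccentricity of Akira is 4.

4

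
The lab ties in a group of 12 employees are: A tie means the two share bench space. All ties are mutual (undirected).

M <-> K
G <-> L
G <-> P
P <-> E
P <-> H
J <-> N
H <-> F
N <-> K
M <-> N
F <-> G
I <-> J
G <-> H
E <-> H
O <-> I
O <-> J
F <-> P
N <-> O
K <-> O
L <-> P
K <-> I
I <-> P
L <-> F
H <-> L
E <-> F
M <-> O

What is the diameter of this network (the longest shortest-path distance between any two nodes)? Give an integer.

4

Eccentricity of each node (its greatest distance to any other): E:4, F:4, G:4, H:4, I:2, J:3, K:3, L:4, M:4, N:4, O:3, P:3.
The maximum eccentricity is 4, realized for instance by the pair E–N via E – P – I – K – N. So the diameter is 4.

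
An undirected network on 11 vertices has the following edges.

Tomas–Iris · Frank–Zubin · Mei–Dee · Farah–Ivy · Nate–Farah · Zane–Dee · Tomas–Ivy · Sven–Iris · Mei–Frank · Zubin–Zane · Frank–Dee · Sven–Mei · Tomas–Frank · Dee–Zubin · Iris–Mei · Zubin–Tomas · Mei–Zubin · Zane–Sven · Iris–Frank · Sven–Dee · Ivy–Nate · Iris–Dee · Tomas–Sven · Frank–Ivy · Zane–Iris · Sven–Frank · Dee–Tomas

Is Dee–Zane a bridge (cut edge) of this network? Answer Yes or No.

Even without that edge, Dee still reaches Zane via Dee – Sven – Zane, so the network stays connected. Not a bridge.

No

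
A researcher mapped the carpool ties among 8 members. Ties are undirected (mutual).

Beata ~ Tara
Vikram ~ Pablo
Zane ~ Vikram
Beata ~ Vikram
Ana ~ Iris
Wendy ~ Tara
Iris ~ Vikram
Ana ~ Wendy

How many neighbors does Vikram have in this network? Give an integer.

4

Vikram is directly tied to Beata, Iris, Pablo, and Zane. That is 4 neighbors, so the degree of Vikram is 4.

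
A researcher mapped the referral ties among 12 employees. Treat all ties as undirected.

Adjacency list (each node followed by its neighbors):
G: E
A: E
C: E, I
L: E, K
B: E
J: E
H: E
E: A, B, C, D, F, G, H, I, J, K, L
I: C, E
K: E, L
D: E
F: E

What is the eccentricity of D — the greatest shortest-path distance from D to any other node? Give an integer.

Distances from D: A:2, B:2, C:2, E:1, F:2, G:2, H:2, I:2, J:2, K:2, L:2.
The largest is 2 (to B, H, I, A, J, F, G, K, L, and C), so the eccentricity of D is 2.

2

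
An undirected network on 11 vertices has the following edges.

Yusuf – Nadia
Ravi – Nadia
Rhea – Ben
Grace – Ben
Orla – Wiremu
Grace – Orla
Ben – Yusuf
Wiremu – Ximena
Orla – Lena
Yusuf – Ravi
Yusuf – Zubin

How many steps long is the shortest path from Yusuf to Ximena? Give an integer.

One shortest route is Yusuf – Ben – Grace – Orla – Wiremu – Ximena, which uses 5 edges, and at distance 4 from Yusuf we only reach {Lena, Wiremu}, which does not include Ximena. So d(Yusuf,Ximena) = 5.

5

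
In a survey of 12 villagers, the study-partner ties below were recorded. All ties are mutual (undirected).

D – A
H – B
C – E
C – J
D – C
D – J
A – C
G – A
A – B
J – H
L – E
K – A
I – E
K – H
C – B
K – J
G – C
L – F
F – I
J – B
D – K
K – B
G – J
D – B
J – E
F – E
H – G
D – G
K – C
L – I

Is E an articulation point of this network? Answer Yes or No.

Removing E leaves {A, B, C, D, G, H, J, and K} with no path to {F, I, and L}, so the network splits into 2 components. E is a cut vertex.

Yes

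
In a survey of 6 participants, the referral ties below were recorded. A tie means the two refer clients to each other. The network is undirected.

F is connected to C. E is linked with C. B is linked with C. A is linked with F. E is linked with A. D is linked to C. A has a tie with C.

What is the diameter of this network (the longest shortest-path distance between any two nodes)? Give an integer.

2

Eccentricity of each node (its greatest distance to any other): A:2, B:2, C:1, D:2, E:2, F:2.
The maximum eccentricity is 2, realized for instance by the pair F–E via F – C – E. So the diameter is 2.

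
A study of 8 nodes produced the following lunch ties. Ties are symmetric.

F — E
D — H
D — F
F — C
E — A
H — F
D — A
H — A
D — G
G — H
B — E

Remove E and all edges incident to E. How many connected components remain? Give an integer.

Without E, the remaining ties split the others into: {A, C, D, F, G, H}; {B}.
That's 2 separate components.

2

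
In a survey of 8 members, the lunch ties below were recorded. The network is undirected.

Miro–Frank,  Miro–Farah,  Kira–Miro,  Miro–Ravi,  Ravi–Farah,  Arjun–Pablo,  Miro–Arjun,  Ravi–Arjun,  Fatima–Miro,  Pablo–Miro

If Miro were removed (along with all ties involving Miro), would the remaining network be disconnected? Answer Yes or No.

Yes

Removing Miro leaves {Fatima} with no path to {Arjun, Farah, Pablo, and Ravi}, so the network splits into 4 components. Miro is a cut vertex.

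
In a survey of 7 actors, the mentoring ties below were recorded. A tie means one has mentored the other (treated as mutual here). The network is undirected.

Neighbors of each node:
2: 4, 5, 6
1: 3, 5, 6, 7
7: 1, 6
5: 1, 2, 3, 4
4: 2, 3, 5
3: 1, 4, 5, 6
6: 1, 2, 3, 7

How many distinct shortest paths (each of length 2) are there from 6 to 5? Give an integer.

The shortest distance is 2. The length-2 paths are: 6–3–5; 6–2–5; 6–1–5.
That gives 3 distinct shortest paths.

3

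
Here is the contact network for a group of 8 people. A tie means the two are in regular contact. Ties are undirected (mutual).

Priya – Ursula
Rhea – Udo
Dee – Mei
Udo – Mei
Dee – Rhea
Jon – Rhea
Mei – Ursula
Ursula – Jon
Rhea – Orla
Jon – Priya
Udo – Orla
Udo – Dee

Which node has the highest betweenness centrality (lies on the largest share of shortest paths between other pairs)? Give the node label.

Rhea

Unnormalized betweenness of each node: Dee:1/2, Jon:9/2, Mei:7/2, Orla:0, Priya:0, Rhea:6, Udo:5/2, Ursula:3.
Rhea has the largest value, 6, making it the main broker — the node through which the most shortest paths run.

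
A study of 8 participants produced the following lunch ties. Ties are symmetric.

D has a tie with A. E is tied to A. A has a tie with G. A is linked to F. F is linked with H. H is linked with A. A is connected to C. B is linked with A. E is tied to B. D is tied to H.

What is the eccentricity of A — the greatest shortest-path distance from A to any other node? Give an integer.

Distances from A: B:1, C:1, D:1, E:1, F:1, G:1, H:1.
The largest is 1 (to E, H, F, D, G, B, and C), so the eccentricity of A is 1.

1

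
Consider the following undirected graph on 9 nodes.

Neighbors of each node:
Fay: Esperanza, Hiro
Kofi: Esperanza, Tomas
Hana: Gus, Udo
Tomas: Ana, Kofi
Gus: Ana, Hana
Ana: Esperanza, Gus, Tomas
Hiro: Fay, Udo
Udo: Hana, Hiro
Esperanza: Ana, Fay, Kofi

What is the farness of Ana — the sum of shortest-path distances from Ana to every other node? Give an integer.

15

Distances from Ana: Esperanza:1, Fay:2, Gus:1, Hana:2, Hiro:3, Kofi:2, Tomas:1, Udo:3.
Sum = 1 + 2 + 1 + 2 + 3 + 2 + 1 + 3 = 15.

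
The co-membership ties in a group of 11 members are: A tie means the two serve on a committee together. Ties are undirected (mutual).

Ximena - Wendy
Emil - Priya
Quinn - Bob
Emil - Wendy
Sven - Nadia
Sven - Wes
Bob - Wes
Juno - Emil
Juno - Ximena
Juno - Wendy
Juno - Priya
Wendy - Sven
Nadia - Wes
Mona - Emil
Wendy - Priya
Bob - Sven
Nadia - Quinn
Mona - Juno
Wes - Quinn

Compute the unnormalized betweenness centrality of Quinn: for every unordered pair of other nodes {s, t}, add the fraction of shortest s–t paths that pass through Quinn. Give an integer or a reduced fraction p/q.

1/3

Pairs whose geodesics pass through Quinn — Nadia–Bob: 1/3.
All other pairs contribute 0.
Summing the contributions gives betweenness(Quinn) = 1/3.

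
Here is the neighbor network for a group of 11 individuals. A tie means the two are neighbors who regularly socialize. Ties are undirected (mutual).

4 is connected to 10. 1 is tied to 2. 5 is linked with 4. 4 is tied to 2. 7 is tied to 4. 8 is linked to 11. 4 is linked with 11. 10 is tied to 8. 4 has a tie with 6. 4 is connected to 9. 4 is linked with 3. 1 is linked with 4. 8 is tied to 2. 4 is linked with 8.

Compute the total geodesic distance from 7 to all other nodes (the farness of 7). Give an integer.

19

Distances from 7: 1:2, 2:2, 3:2, 4:1, 5:2, 6:2, 8:2, 9:2, 10:2, 11:2.
Sum = 2 + 2 + 2 + 1 + 2 + 2 + 2 + 2 + 2 + 2 = 19.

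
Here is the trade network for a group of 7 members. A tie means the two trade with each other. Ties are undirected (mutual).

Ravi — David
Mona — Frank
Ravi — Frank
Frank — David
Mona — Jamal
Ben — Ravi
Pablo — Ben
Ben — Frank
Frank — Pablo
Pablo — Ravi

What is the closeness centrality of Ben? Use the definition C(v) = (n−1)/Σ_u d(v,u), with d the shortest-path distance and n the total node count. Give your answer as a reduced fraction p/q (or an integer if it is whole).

Distances from Ben: David:2, Frank:1, Jamal:3, Mona:2, Pablo:1, Ravi:1. Sum = 10.
n = 7, so closeness = 6/10 = 3/5.

3/5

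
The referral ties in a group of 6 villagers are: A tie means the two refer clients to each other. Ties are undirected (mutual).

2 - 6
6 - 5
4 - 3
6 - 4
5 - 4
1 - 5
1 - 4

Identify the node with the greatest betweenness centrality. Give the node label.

Unnormalized betweenness of each node: 1:0, 2:0, 3:0, 4:5, 5:1, 6:4.
4 has the largest value, 5, making it the main broker — the node through which the most shortest paths run.

4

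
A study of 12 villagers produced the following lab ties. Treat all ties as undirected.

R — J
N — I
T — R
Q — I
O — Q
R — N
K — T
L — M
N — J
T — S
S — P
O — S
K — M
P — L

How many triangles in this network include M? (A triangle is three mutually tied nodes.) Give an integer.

M's neighbors are K and L, but none of them are tied to each other, so no triangle contains M.

0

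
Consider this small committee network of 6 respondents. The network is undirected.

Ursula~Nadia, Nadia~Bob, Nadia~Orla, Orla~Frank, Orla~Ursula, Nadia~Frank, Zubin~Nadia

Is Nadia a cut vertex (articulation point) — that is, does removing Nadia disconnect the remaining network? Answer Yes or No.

Removing Nadia leaves {Bob} with no path to {Frank, Orla, and Ursula}, so the network splits into 3 components. Nadia is a cut vertex.

Yes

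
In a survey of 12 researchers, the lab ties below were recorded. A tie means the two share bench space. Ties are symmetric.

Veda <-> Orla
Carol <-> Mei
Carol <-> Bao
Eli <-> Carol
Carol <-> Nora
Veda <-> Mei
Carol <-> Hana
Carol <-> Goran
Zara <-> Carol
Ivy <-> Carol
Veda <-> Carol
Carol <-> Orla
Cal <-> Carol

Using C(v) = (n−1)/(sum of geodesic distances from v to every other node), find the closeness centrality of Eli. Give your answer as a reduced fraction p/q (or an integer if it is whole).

Distances from Eli: Bao:2, Cal:2, Carol:1, Goran:2, Hana:2, Ivy:2, Mei:2, Nora:2, Orla:2, Veda:2, Zara:2. Sum = 21.
n = 12, so closeness = 11/21.

11/21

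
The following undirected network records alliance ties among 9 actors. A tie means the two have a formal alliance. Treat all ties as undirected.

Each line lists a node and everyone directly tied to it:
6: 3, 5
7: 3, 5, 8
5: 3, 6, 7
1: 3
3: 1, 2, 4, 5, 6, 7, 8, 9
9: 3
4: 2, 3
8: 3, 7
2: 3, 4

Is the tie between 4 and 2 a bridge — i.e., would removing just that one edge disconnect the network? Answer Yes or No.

Even without that edge, 4 still reaches 2 via 4 – 3 – 2, so the network stays connected. Not a bridge.

No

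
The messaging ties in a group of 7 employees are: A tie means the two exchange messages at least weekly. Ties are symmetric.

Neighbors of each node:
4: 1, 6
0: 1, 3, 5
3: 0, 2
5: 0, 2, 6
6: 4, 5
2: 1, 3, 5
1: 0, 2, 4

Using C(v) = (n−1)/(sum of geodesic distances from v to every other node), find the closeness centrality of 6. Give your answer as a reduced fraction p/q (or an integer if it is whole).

6/11

Distances from 6: 0:2, 1:2, 2:2, 3:3, 4:1, 5:1. Sum = 11.
n = 7, so closeness = 6/11.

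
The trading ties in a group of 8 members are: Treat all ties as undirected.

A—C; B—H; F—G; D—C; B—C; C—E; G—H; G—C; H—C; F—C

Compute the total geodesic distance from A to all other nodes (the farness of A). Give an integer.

Distances from A: B:2, C:1, D:2, E:2, F:2, G:2, H:2.
Sum = 2 + 1 + 2 + 2 + 2 + 2 + 2 = 13.

13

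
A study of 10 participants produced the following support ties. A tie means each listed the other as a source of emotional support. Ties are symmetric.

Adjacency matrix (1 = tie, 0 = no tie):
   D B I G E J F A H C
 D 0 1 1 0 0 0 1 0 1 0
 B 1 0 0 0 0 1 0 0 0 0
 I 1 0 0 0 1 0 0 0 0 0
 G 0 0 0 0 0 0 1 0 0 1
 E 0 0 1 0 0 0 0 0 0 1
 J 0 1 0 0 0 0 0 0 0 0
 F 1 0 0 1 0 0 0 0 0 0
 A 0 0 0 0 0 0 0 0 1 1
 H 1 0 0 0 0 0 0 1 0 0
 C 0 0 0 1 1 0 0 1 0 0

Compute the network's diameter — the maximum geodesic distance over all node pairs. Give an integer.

5

Eccentricity of each node (its greatest distance to any other): A:4, B:4, C:5, D:3, E:4, F:3, G:4, H:3, I:3, J:5.
The maximum eccentricity is 5, realized for instance by the pair J–C via J – B – D – F – G – C. So the diameter is 5.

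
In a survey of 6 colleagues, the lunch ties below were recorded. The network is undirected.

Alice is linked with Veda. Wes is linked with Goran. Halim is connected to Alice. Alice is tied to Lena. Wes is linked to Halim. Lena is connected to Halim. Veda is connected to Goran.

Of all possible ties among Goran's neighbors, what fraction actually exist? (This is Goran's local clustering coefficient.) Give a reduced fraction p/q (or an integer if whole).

0

Goran's neighbors: Veda and Wes (k = 2).
Possible neighbor pairs: C(2,2) = 1. Edges among them: none → e = 0.
Clustering(Goran) = 0/1.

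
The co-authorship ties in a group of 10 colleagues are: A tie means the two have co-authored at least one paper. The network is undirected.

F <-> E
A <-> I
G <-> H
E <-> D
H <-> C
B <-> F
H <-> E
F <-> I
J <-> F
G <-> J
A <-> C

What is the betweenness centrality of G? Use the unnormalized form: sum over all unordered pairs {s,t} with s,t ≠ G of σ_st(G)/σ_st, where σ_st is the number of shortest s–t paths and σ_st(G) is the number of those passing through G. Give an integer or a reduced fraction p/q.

Pairs whose geodesics pass through G — J–C: 1; J–H: 1.
All other pairs contribute 0.
Summing the contributions gives betweenness(G) = 2.

2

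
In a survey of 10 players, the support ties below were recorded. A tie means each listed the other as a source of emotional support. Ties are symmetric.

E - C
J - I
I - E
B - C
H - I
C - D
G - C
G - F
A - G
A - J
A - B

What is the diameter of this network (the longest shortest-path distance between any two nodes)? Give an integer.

Eccentricity of each node (its greatest distance to any other): A:3, B:4, C:3, D:4, E:3, F:5, G:4, H:5, I:4, J:4.
The maximum eccentricity is 5, realized for instance by the pair H–F via H – I – E – C – G – F. So the diameter is 5.

5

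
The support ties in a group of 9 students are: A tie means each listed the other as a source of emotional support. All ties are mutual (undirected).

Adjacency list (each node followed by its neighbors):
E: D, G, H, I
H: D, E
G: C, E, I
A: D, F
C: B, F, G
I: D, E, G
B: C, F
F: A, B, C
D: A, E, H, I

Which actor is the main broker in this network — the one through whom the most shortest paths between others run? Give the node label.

G

Unnormalized betweenness of each node: A:29/6, B:0, C:35/6, D:20/3, E:25/6, F:25/6, G:43/6, H:0, I:7/6.
G has the largest value, 43/6, making it the main broker — the node through which the most shortest paths run.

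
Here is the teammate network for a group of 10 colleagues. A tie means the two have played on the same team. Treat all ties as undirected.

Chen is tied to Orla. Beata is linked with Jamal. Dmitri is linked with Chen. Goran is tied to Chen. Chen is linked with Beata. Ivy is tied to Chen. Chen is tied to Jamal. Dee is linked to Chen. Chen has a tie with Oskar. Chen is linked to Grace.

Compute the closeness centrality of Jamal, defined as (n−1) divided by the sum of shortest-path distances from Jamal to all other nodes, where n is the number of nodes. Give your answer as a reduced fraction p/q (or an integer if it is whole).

9/16

Distances from Jamal: Beata:1, Chen:1, Dee:2, Dmitri:2, Goran:2, Grace:2, Ivy:2, Orla:2, Oskar:2. Sum = 16.
n = 10, so closeness = 9/16.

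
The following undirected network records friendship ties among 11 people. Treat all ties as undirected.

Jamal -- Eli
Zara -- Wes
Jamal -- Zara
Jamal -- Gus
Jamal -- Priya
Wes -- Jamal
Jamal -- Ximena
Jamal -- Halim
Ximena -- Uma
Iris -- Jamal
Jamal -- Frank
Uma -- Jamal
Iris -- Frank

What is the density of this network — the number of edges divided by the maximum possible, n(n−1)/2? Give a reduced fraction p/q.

13/55

There are 13 edges and 11 nodes, so the maximum possible is C(11,2) = 55.
Density = 13/55.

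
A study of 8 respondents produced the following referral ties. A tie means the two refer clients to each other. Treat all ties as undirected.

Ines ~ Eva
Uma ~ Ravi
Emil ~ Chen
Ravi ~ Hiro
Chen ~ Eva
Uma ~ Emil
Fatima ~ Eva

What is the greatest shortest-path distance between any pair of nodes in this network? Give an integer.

Eccentricity of each node (its greatest distance to any other): Chen:4, Emil:3, Eva:5, Fatima:6, Hiro:6, Ines:6, Ravi:5, Uma:4.
The maximum eccentricity is 6, realized for instance by the pair Ines–Hiro via Ines – Eva – Chen – Emil – Uma – Ravi – Hiro. So the diameter is 6.

6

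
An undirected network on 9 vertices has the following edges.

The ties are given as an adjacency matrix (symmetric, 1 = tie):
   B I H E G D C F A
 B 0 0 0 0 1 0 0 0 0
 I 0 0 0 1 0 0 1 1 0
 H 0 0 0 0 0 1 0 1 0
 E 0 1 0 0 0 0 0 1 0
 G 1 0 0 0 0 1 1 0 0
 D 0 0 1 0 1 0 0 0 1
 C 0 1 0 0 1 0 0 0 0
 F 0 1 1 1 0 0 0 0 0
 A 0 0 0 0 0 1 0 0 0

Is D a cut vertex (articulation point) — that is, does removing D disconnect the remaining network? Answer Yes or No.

Yes

Removing D leaves {B, C, E, F, G, H, and I} with no path to {A}, so the network splits into 2 components. D is a cut vertex.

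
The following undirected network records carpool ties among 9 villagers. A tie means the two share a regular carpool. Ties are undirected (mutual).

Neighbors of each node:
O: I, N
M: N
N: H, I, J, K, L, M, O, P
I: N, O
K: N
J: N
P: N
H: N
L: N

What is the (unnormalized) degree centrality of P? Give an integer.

1

P is directly tied to N. That is 1 neighbor, so the degree of P is 1.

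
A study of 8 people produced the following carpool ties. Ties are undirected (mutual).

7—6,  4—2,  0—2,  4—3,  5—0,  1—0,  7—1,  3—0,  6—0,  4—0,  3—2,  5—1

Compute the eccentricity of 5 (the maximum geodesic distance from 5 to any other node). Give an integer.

2

Distances from 5: 0:1, 1:1, 2:2, 3:2, 4:2, 6:2, 7:2.
The largest is 2 (to 6, 3, 4, 2, and 7), so the eccentricity of 5 is 2.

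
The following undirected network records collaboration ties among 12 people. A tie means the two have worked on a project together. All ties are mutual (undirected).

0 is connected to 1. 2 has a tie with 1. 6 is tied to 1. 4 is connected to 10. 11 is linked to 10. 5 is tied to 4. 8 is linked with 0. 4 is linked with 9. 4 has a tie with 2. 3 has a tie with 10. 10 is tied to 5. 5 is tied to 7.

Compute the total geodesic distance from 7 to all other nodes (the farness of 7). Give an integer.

Distances from 7: 0:5, 1:4, 2:3, 3:3, 4:2, 5:1, 6:5, 8:6, 9:3, 10:2, 11:3.
Sum = 5 + 4 + 3 + 3 + 2 + 1 + 5 + 6 + 3 + 2 + 3 = 37.

37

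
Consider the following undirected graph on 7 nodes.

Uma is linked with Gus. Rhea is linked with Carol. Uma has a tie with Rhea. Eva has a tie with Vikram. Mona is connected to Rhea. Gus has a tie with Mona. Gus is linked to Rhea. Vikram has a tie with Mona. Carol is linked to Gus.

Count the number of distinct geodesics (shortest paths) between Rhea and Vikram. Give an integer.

1

The shortest distance is 2, and the only length-2 path is Rhea–Mona–Vikram. So there is exactly 1 shortest path.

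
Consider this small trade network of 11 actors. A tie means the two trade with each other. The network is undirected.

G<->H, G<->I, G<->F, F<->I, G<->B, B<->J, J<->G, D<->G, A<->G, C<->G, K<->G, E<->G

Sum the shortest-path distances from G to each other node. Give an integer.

10

Distances from G: A:1, B:1, C:1, D:1, E:1, F:1, H:1, I:1, J:1, K:1.
Sum = 1 + 1 + 1 + 1 + 1 + 1 + 1 + 1 + 1 + 1 = 10.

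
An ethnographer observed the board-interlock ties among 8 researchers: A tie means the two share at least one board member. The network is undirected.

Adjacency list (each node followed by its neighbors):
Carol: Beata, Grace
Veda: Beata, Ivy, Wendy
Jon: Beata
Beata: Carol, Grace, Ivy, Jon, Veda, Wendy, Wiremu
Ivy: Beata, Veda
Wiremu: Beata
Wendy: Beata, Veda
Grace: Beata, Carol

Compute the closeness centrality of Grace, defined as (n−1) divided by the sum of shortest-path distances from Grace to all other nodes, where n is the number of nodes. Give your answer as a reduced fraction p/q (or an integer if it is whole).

7/12

Distances from Grace: Beata:1, Carol:1, Ivy:2, Jon:2, Veda:2, Wendy:2, Wiremu:2. Sum = 12.
n = 8, so closeness = 7/12.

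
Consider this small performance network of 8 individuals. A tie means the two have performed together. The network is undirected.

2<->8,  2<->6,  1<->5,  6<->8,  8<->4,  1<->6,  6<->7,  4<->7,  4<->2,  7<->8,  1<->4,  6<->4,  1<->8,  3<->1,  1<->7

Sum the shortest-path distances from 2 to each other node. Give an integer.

Distances from 2: 1:2, 3:3, 4:1, 5:3, 6:1, 7:2, 8:1.
Sum = 2 + 3 + 1 + 3 + 1 + 2 + 1 = 13.

13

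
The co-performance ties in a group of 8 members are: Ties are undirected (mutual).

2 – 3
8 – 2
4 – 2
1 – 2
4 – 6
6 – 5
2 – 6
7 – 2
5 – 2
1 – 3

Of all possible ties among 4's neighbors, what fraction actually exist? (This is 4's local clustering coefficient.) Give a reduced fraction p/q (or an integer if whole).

4's neighbors: 2 and 6 (k = 2).
Possible neighbor pairs: C(2,2) = 1. Edges among them: 2–6 → e = 1.
Clustering(4) = 1/1.

1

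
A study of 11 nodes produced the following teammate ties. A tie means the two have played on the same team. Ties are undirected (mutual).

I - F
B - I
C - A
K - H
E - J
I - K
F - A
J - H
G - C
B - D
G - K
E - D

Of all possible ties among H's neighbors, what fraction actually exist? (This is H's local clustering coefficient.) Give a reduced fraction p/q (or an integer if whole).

H's neighbors: J and K (k = 2).
Possible neighbor pairs: C(2,2) = 1. Edges among them: none → e = 0.
Clustering(H) = 0/1.

0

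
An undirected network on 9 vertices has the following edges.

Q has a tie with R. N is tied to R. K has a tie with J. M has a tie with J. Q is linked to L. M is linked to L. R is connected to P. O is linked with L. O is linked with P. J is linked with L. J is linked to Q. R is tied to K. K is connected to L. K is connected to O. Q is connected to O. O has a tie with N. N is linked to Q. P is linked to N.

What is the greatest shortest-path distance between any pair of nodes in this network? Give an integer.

3

Eccentricity of each node (its greatest distance to any other): J:3, K:2, L:2, M:3, N:3, O:2, P:3, Q:2, R:3.
The maximum eccentricity is 3, realized for instance by the pair P–M via P – O – L – M. So the diameter is 3.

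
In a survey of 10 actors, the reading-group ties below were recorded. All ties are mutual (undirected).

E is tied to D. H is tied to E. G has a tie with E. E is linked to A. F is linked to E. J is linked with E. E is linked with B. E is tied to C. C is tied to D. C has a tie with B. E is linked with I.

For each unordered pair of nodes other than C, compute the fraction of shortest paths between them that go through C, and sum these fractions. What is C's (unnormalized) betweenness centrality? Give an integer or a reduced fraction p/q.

Pairs whose geodesics pass through C — B–D: 1/2.
All other pairs contribute 0.
Summing the contributions gives betweenness(C) = 1/2.

1/2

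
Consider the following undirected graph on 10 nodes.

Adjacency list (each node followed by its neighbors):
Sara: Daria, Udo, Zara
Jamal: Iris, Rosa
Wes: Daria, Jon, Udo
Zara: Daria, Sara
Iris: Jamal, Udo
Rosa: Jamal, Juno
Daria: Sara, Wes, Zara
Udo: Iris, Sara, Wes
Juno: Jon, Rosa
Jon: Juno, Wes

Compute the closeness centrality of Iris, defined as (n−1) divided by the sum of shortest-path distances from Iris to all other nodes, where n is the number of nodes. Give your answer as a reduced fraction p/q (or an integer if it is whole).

Distances from Iris: Daria:3, Jamal:1, Jon:3, Juno:3, Rosa:2, Sara:2, Udo:1, Wes:2, Zara:3. Sum = 20.
n = 10, so closeness = 9/20.

9/20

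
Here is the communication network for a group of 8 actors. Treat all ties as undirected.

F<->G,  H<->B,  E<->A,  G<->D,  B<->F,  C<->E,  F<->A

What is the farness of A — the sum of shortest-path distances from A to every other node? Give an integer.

14

Distances from A: B:2, C:2, D:3, E:1, F:1, G:2, H:3.
Sum = 2 + 2 + 3 + 1 + 1 + 2 + 3 = 14.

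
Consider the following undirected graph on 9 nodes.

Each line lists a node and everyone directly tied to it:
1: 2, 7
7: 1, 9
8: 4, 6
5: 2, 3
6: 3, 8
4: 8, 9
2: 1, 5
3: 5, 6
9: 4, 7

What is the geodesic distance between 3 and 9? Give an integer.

One shortest route is 3 – 6 – 8 – 4 – 9, which uses 4 edges, and at distance 3 from 3 we only reach {1, 4}, which does not include 9. So d(3,9) = 4.

4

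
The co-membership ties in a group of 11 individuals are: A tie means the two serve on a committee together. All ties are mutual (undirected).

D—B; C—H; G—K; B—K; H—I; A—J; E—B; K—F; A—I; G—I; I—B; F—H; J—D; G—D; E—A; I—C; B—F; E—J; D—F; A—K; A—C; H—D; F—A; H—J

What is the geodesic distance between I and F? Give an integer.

2

One shortest route is I – A – F, which uses 2 edges, and I and F are not directly tied, so nothing shorter exists. So d(I,F) = 2.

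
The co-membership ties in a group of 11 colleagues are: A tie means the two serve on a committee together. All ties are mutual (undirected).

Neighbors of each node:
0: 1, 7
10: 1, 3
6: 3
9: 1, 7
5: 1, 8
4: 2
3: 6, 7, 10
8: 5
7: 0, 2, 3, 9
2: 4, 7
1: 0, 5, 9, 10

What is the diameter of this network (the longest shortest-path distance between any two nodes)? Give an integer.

6

Eccentricity of each node (its greatest distance to any other): 0:3, 1:4, 2:5, 3:4, 4:6, 5:5, 6:5, 7:4, 8:6, 9:3, 10:4.
The maximum eccentricity is 6, realized for instance by the pair 4–8 via 4 – 2 – 7 – 9 – 1 – 5 – 8. So the diameter is 6.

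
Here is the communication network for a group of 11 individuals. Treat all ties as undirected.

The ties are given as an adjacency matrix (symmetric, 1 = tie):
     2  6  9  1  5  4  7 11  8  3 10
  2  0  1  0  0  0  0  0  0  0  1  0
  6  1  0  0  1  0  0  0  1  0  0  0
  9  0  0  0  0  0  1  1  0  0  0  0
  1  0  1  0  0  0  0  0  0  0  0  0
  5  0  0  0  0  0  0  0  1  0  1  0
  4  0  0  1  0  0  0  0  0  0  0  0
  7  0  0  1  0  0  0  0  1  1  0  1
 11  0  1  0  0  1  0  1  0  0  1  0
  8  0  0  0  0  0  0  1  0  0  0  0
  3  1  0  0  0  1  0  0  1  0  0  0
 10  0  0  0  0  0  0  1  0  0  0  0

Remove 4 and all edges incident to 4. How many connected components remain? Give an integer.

4's neighbors (9) remain reachable from one another through other ties, so the rest of the network stays in one piece.

1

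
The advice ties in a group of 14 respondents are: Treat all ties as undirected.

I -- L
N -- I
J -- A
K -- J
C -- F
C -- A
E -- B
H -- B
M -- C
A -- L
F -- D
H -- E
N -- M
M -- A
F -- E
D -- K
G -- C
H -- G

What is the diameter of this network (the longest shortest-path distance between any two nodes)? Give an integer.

6

Eccentricity of each node (its greatest distance to any other): A:4, B:6, C:3, D:5, E:5, F:4, G:4, H:5, I:6, J:5, K:4, L:5, M:4, N:5.
The maximum eccentricity is 6, realized for instance by the pair I–B via I – L – A – C – G – H – B. So the diameter is 6.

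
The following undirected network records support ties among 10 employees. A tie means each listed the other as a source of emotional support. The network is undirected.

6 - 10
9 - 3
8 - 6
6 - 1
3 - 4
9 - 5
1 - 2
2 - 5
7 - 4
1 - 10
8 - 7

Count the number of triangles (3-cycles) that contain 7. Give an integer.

0

7's neighbors are 4 and 8, but none of them are tied to each other, so no triangle contains 7.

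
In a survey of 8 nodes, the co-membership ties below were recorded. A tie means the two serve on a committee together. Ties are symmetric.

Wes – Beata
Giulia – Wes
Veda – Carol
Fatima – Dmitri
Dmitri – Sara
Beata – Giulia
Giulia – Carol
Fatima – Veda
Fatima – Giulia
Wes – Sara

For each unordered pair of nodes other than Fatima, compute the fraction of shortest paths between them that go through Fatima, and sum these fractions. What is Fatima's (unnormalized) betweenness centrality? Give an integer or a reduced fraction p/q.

Pairs whose geodesics pass through Fatima — Sara–Veda: 1; Dmitri–Veda: 1; Dmitri–Carol: 2/2; Dmitri–Giulia: 1; Dmitri–Beata: 1/2; Veda–Giulia: 1/2; Veda–Beata: 1/2; Veda–Wes: 1/2.
All other pairs contribute 0.
Summing the contributions gives betweenness(Fatima) = 6.

6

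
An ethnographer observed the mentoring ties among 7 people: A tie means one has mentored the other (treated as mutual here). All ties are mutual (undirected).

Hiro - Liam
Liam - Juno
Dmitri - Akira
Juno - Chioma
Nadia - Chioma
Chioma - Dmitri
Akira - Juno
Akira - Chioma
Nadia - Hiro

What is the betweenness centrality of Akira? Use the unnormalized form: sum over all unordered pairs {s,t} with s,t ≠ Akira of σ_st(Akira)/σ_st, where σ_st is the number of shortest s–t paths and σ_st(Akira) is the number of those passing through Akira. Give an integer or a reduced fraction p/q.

1

Pairs whose geodesics pass through Akira — Dmitri–Liam: 1/2; Dmitri–Juno: 1/2.
All other pairs contribute 0.
Summing the contributions gives betweenness(Akira) = 1.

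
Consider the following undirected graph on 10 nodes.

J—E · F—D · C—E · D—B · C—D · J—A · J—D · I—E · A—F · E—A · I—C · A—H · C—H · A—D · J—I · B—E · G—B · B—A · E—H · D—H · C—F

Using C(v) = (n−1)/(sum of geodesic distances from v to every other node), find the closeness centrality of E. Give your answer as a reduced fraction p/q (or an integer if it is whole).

Distances from E: A:1, B:1, C:1, D:2, F:2, G:2, H:1, I:1, J:1. Sum = 12.
n = 10, so closeness = 9/12 = 3/4.

3/4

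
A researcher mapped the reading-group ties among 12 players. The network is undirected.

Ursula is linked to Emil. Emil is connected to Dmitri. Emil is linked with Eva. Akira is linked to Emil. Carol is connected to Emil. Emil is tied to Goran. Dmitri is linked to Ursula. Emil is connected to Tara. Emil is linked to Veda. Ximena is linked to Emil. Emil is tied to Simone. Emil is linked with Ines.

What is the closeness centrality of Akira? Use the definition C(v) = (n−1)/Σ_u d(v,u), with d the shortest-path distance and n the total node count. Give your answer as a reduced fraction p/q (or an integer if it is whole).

11/21

Distances from Akira: Carol:2, Dmitri:2, Emil:1, Eva:2, Goran:2, Ines:2, Simone:2, Tara:2, Ursula:2, Veda:2, Ximena:2. Sum = 21.
n = 12, so closeness = 11/21.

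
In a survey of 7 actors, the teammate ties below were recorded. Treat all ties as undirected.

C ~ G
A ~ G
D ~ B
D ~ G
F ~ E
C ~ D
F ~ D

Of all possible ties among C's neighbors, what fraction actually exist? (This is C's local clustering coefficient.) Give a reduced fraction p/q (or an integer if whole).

C's neighbors: D and G (k = 2).
Possible neighbor pairs: C(2,2) = 1. Edges among them: D–G → e = 1.
Clustering(C) = 1/1.

1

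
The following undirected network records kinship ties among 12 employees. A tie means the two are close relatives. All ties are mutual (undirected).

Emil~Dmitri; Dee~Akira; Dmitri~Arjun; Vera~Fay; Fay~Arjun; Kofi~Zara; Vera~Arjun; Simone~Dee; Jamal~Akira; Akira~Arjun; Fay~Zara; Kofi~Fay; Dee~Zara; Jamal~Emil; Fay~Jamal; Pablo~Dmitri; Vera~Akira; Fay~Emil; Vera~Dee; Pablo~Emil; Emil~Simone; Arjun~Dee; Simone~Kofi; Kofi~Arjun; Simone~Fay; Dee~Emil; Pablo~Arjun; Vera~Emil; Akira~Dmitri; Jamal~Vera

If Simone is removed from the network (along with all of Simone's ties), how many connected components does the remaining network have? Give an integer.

1

Simone's neighbors (Dee, Emil, Fay, and Kofi) remain reachable from one another through other ties, so the rest of the network stays in one piece.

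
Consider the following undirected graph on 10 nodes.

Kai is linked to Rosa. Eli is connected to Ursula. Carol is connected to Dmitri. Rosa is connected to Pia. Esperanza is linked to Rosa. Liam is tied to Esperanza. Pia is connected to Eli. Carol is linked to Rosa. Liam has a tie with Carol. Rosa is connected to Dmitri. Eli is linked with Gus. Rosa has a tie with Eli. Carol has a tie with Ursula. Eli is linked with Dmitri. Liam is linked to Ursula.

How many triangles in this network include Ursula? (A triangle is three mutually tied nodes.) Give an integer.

Ursula's neighbors: Carol, Eli, and Liam.
Neighbor pairs that are themselves tied: Ursula–Carol–Liam. Each forms one triangle with Ursula, for 1 in total.

1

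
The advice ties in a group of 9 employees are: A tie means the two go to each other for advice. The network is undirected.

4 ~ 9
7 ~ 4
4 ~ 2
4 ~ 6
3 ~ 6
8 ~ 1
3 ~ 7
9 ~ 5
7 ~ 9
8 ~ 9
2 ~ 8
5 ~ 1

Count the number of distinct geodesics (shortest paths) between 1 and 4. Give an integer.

The shortest distance is 3. The length-3 paths are: 1–5–9–4; 1–8–9–4; 1–8–2–4.
That gives 3 distinct shortest paths.

3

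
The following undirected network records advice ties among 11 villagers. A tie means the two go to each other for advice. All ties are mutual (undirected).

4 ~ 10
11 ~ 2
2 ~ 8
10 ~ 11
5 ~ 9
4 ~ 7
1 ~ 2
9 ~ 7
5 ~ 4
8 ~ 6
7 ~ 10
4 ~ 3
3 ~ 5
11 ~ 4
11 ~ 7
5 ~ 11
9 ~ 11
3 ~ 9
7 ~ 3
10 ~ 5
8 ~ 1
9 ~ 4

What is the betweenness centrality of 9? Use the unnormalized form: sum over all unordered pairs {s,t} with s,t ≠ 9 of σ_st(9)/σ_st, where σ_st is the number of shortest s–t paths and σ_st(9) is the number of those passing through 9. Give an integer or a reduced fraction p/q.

Pairs whose geodesics pass through 9 — 7–5: 1/5; 3–11: 1/4; 3–2: 1/4; 3–1: 1/4; 3–8: 1/4; 3–6: 1/4.
All other pairs contribute 0.
Summing the contributions gives betweenness(9) = 29/20.

29/20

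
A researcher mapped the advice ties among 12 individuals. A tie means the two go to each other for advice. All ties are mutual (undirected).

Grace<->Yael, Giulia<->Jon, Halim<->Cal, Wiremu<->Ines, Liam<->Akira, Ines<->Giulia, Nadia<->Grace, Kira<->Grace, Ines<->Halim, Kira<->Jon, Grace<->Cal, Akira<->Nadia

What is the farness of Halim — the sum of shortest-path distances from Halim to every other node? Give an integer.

29

Distances from Halim: Akira:4, Cal:1, Giulia:2, Grace:2, Ines:1, Jon:3, Kira:3, Liam:5, Nadia:3, Wiremu:2, Yael:3.
Sum = 4 + 1 + 2 + 2 + 1 + 3 + 3 + 5 + 3 + 2 + 3 = 29.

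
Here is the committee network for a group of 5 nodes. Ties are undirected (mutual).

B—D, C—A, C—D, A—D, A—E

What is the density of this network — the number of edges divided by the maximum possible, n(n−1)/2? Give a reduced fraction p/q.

There are 5 edges and 5 nodes, so the maximum possible is C(5,2) = 10.
Density = 5/10 = 1/2.

1/2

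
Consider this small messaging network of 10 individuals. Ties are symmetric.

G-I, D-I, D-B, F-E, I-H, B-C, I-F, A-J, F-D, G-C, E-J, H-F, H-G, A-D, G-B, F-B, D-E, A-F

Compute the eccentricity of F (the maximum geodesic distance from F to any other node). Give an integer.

Distances from F: A:1, B:1, C:2, D:1, E:1, G:2, H:1, I:1, J:2.
The largest is 2 (to J, G, and C), so the eccentricity of F is 2.

2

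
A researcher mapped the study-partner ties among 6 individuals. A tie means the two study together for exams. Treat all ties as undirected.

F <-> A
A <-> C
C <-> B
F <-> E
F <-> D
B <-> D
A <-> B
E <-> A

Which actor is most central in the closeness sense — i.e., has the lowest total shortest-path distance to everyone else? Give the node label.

A

Farness (sum of distances to all others) for each node — A:6, B:7, C:8, D:8, E:8, F:7.
The smallest farness is 6, for A, so A has the highest closeness.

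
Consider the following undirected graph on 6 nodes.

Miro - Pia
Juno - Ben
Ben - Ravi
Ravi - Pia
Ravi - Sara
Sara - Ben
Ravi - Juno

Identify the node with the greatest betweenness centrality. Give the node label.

Ravi

Unnormalized betweenness of each node: Ben:1/2, Juno:0, Miro:0, Pia:4, Ravi:13/2, Sara:0.
Ravi has the largest value, 13/2, making it the main broker — the node through which the most shortest paths run.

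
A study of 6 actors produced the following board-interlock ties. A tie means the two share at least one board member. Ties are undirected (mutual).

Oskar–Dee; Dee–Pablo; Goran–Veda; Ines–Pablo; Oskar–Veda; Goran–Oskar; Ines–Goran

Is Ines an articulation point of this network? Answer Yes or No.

No

Even without Ines, every remaining node can still reach every other (the residual graph is connected), so Ines is not a cut vertex.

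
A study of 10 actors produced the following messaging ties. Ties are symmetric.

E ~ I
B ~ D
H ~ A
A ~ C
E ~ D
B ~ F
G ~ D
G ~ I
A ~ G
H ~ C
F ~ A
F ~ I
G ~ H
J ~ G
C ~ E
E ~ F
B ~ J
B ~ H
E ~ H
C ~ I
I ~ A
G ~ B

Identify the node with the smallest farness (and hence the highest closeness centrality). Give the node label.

Farness (sum of distances to all others) for each node — A:13, B:13, C:15, D:15, E:14, F:14, G:12, H:13, I:13, J:18.
The smallest farness is 12, for G, so G has the highest closeness.

G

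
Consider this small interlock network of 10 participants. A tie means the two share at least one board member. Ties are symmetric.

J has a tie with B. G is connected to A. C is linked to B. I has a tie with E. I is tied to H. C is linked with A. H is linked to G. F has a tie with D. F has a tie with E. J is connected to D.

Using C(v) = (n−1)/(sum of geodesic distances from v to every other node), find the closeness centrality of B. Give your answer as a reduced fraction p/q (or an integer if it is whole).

Distances from B: A:2, C:1, D:2, E:4, F:3, G:3, H:4, I:5, J:1. Sum = 25.
n = 10, so closeness = 9/25.

9/25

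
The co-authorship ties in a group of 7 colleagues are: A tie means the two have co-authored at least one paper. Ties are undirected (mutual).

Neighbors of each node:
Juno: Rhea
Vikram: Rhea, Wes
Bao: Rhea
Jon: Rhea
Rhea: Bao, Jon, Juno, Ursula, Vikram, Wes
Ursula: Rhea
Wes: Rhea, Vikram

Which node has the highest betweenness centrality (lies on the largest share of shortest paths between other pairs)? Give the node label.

Unnormalized betweenness of each node: Bao:0, Jon:0, Juno:0, Rhea:14, Ursula:0, Vikram:0, Wes:0.
Rhea has the largest value, 14, making it the main broker — the node through which the most shortest paths run.

Rhea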